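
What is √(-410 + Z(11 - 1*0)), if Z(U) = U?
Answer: I*√399 ≈ 19.975*I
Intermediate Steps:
√(-410 + Z(11 - 1*0)) = √(-410 + (11 - 1*0)) = √(-410 + (11 + 0)) = √(-410 + 11) = √(-399) = I*√399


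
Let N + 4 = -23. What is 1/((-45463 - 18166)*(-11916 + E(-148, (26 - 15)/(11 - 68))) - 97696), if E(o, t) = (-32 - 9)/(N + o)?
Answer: 175/132665848111 ≈ 1.3191e-9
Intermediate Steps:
N = -27 (N = -4 - 23 = -27)
E(o, t) = -41/(-27 + o) (E(o, t) = (-32 - 9)/(-27 + o) = -41/(-27 + o))
1/((-45463 - 18166)*(-11916 + E(-148, (26 - 15)/(11 - 68))) - 97696) = 1/((-45463 - 18166)*(-11916 - 41/(-27 - 148)) - 97696) = 1/(-63629*(-11916 - 41/(-175)) - 97696) = 1/(-63629*(-11916 - 41*(-1/175)) - 97696) = 1/(-63629*(-11916 + 41/175) - 97696) = 1/(-63629*(-2085259/175) - 97696) = 1/(132682944911/175 - 97696) = 1/(132665848111/175) = 175/132665848111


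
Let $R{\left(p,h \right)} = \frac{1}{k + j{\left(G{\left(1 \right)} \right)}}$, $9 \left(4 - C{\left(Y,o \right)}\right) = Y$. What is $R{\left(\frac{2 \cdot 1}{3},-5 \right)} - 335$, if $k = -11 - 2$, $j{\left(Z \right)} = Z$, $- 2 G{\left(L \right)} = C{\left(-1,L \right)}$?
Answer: $- \frac{90803}{271} \approx -335.07$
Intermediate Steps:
$C{\left(Y,o \right)} = 4 - \frac{Y}{9}$
$G{\left(L \right)} = - \frac{37}{18}$ ($G{\left(L \right)} = - \frac{4 - - \frac{1}{9}}{2} = - \frac{4 + \frac{1}{9}}{2} = \left(- \frac{1}{2}\right) \frac{37}{9} = - \frac{37}{18}$)
$k = -13$
$R{\left(p,h \right)} = - \frac{18}{271}$ ($R{\left(p,h \right)} = \frac{1}{-13 - \frac{37}{18}} = \frac{1}{- \frac{271}{18}} = - \frac{18}{271}$)
$R{\left(\frac{2 \cdot 1}{3},-5 \right)} - 335 = - \frac{18}{271} - 335 = - \frac{90803}{271}$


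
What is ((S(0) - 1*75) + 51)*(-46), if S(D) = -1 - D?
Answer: 1150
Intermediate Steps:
((S(0) - 1*75) + 51)*(-46) = (((-1 - 1*0) - 1*75) + 51)*(-46) = (((-1 + 0) - 75) + 51)*(-46) = ((-1 - 75) + 51)*(-46) = (-76 + 51)*(-46) = -25*(-46) = 1150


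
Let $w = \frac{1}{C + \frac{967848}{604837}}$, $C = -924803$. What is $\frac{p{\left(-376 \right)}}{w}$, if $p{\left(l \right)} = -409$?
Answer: $\frac{228775828643567}{604837} \approx 3.7824 \cdot 10^{8}$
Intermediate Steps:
$w = - \frac{604837}{559354104263}$ ($w = \frac{1}{-924803 + \frac{967848}{604837}} = \frac{1}{- \frac{559354104263}{604837}} = - \frac{604837}{559354104263} \approx -1.0813 \cdot 10^{-6}$)
$\frac{p{\left(-376 \right)}}{w} = - \frac{409}{- \frac{604837}{559354104263}} = \left(-409\right) \left(- \frac{559354104263}{604837}\right) = \frac{228775828643567}{604837}$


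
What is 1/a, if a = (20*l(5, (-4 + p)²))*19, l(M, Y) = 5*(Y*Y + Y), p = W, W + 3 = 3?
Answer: 1/516800 ≈ 1.9350e-6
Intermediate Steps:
W = 0 (W = -3 + 3 = 0)
p = 0
l(M, Y) = 5*Y + 5*Y² (l(M, Y) = 5*(Y² + Y) = 5*(Y + Y²) = 5*Y + 5*Y²)
a = 516800 (a = (20*(5*(-4 + 0)²*(1 + (-4 + 0)²)))*19 = (20*(5*(-4)²*(1 + (-4)²)))*19 = (20*(5*16*(1 + 16)))*19 = (20*(5*16*17))*19 = (20*1360)*19 = 27200*19 = 516800)
1/a = 1/516800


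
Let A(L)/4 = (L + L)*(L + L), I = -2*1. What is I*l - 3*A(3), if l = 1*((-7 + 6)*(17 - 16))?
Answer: -430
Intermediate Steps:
I = -2
A(L) = 16*L² (A(L) = 4*((L + L)*(L + L)) = 4*((2*L)*(2*L)) = 4*(4*L²) = 16*L²)
l = -1 (l = 1*(-1*1) = 1*(-1) = -1)
I*l - 3*A(3) = -2*(-1) - 48*3² = 2 - 48*9 = 2 - 3*144 = 2 - 432 = -430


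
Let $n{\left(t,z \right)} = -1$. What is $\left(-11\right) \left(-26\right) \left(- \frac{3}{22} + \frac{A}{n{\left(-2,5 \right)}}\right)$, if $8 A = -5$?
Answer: $\frac{559}{4} \approx 139.75$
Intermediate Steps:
$A = - \frac{5}{8}$ ($A = \frac{1}{8} \left(-5\right) = - \frac{5}{8} \approx -0.625$)
$\left(-11\right) \left(-26\right) \left(- \frac{3}{22} + \frac{A}{n{\left(-2,5 \right)}}\right) = \left(-11\right) \left(-26\right) \left(- \frac{3}{22} - \frac{5}{8 \left(-1\right)}\right) = 286 \left(\left(-3\right) \frac{1}{22} - - \frac{5}{8}\right) = 286 \left(- \frac{3}{22} + \frac{5}{8}\right) = 286 \cdot \frac{43}{88} = \frac{559}{4}$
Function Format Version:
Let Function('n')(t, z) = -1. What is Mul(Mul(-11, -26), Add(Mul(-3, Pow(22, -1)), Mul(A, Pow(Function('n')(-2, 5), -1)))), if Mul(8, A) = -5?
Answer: Rational(559, 4) ≈ 139.75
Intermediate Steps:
A = Rational(-5, 8) (A = Mul(Rational(1, 8), -5) = Rational(-5, 8) ≈ -0.62500)
Mul(Mul(-11, -26), Add(Mul(-3, Pow(22, -1)), Mul(A, Pow(Function('n')(-2, 5), -1)))) = Mul(Mul(-11, -26), Add(Mul(-3, Pow(22, -1)), Mul(Rational(-5, 8), Pow(-1, -1)))) = Mul(286, Add(Mul(-3, Rational(1, 22)), Mul(Rational(-5, 8), -1))) = Mul(286, Add(Rational(-3, 22), Rational(5, 8))) = Mul(286, Rational(43, 88)) = Rational(559, 4)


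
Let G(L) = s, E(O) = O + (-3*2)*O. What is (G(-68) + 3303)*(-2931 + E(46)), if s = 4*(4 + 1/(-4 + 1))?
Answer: -31461433/3 ≈ -1.0487e+7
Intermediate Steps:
E(O) = -5*O (E(O) = O - 6*O = -5*O)
s = 44/3 (s = 4*(4 + 1/(-3)) = 4*(4 - 1/3) = 4*(11/3) = 44/3 ≈ 14.667)
G(L) = 44/3
(G(-68) + 3303)*(-2931 + E(46)) = (44/3 + 3303)*(-2931 - 5*46) = 9953*(-2931 - 230)/3 = (9953/3)*(-3161) = -31461433/3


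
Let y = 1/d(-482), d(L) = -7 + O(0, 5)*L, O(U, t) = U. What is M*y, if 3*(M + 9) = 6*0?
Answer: 9/7 ≈ 1.2857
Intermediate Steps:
d(L) = -7 (d(L) = -7 + 0*L = -7 + 0 = -7)
M = -9 (M = -9 + (6*0)/3 = -9 + (1/3)*0 = -9 + 0 = -9)
y = -1/7 (y = 1/(-7) = -1/7 ≈ -0.14286)
M*y = -9*(-1/7) = 9/7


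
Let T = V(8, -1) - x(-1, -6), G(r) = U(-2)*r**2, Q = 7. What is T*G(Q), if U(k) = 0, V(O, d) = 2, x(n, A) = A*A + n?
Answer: 0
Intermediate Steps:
x(n, A) = n + A**2 (x(n, A) = A**2 + n = n + A**2)
G(r) = 0 (G(r) = 0*r**2 = 0)
T = -33 (T = 2 - (-1 + (-6)**2) = 2 - (-1 + 36) = 2 - 1*35 = 2 - 35 = -33)
T*G(Q) = -33*0 = 0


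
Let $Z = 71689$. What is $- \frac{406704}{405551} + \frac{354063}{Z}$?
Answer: $\frac{114434400657}{29073545639} \approx 3.936$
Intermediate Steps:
$- \frac{406704}{405551} + \frac{354063}{Z} = - \frac{406704}{405551} + \frac{354063}{71689} = \frac{114434400657}{29073545639}$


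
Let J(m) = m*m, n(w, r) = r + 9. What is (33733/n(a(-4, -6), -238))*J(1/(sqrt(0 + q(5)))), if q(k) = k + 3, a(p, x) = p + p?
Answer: -33733/1832 ≈ -18.413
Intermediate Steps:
a(p, x) = 2*p
q(k) = 3 + k
n(w, r) = 9 + r
J(m) = m**2
(33733/n(a(-4, -6), -238))*J(1/(sqrt(0 + q(5)))) = (33733/(9 - 238))*(1/(sqrt(0 + (3 + 5))))**2 = (33733/(-229))*(1/(sqrt(0 + 8)))**2 = (33733*(-1/229))*(1/(sqrt(8)))**2 = -33733*(1/(2*sqrt(2)))**2/229 = -33733*(sqrt(2)/4)**2/229 = -33733/229*1/8 = -33733/1832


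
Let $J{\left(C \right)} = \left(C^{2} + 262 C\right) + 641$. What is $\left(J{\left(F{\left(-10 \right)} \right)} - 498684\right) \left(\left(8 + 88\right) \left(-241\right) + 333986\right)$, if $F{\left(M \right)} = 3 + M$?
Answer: $-155371533800$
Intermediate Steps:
$J{\left(C \right)} = 641 + C^{2} + 262 C$
$\left(J{\left(F{\left(-10 \right)} \right)} - 498684\right) \left(\left(8 + 88\right) \left(-241\right) + 333986\right) = \left(\left(641 + \left(3 - 10\right)^{2} + 262 \left(3 - 10\right)\right) - 498684\right) \left(\left(8 + 88\right) \left(-241\right) + 333986\right) = \left(\left(641 + \left(-7\right)^{2} + 262 \left(-7\right)\right) - 498684\right) \left(96 \left(-241\right) + 333986\right) = \left(\left(641 + 49 - 1834\right) - 498684\right) \left(-23136 + 333986\right) = \left(-1144 - 498684\right) 310850 = \left(-499828\right) 310850 = -155371533800$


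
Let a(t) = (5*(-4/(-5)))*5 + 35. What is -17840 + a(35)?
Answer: -17785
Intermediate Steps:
a(t) = 55 (a(t) = (5*(-4*(-⅕)))*5 + 35 = (5*(⅘))*5 + 35 = 4*5 + 35 = 20 + 35 = 55)
-17840 + a(35) = -17840 + 55 = -17785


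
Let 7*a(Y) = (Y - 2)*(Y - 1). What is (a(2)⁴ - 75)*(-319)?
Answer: 23925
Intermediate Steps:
a(Y) = (-1 + Y)*(-2 + Y)/7 (a(Y) = ((Y - 2)*(Y - 1))/7 = ((-2 + Y)*(-1 + Y))/7 = ((-1 + Y)*(-2 + Y))/7 = (-1 + Y)*(-2 + Y)/7)
(a(2)⁴ - 75)*(-319) = ((2/7 - 3/7*2 + (⅐)*2²)⁴ - 75)*(-319) = ((2/7 - 6/7 + (⅐)*4)⁴ - 75)*(-319) = ((2/7 - 6/7 + 4/7)⁴ - 75)*(-319) = (0⁴ - 75)*(-319) = (0 - 75)*(-319) = -75*(-319) = 23925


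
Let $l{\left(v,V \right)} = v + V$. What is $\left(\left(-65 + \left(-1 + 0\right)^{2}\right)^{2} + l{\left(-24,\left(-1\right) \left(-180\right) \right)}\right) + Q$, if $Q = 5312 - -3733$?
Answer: $13297$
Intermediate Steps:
$Q = 9045$ ($Q = 5312 + 3733 = 9045$)
$l{\left(v,V \right)} = V + v$
$\left(\left(-65 + \left(-1 + 0\right)^{2}\right)^{2} + l{\left(-24,\left(-1\right) \left(-180\right) \right)}\right) + Q = \left(\left(-65 + \left(-1 + 0\right)^{2}\right)^{2} - -156\right) + 9045 = \left(\left(-65 + \left(-1\right)^{2}\right)^{2} + \left(180 - 24\right)\right) + 9045 = \left(\left(-65 + 1\right)^{2} + 156\right) + 9045 = \left(\left(-64\right)^{2} + 156\right) + 9045 = \left(4096 + 156\right) + 9045 = 4252 + 9045 = 13297$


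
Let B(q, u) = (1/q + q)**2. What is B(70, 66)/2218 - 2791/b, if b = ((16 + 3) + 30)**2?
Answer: 557926449/532541800 ≈ 1.0477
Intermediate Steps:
b = 2401 (b = (19 + 30)**2 = 49**2 = 2401)
B(q, u) = (q + 1/q)**2
B(70, 66)/2218 - 2791/b = ((1 + 70**2)**2/70**2)/2218 - 2791/2401 = ((1 + 4900)**2/4900)*(1/2218) - 2791*1/2401 = ((1/4900)*4901**2)*(1/2218) - 2791/2401 = ((1/4900)*24019801)*(1/2218) - 2791/2401 = (24019801/4900)*(1/2218) - 2791/2401 = 24019801/10868200 - 2791/2401 = 557926449/532541800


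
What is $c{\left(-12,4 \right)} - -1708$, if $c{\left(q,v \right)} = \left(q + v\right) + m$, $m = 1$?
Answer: $1701$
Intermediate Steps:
$c{\left(q,v \right)} = 1 + q + v$ ($c{\left(q,v \right)} = \left(q + v\right) + 1 = 1 + q + v$)
$c{\left(-12,4 \right)} - -1708 = \left(1 - 12 + 4\right) - -1708 = -7 + 1708 = 1701$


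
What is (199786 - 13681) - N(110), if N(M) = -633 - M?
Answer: 186848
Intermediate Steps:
(199786 - 13681) - N(110) = (199786 - 13681) - (-633 - 1*110) = 186105 - (-633 - 110) = 186105 - 1*(-743) = 186105 + 743 = 186848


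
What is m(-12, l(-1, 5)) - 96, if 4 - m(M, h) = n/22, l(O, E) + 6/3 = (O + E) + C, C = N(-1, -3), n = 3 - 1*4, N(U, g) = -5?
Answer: -2023/22 ≈ -91.955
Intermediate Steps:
n = -1 (n = 3 - 4 = -1)
C = -5
l(O, E) = -7 + E + O (l(O, E) = -2 + ((O + E) - 5) = -2 + ((E + O) - 5) = -2 + (-5 + E + O) = -7 + E + O)
m(M, h) = 89/22 (m(M, h) = 4 - (-1)/22 = 4 - 1*(-1/22) = 4 + 1/22 = 89/22)
m(-12, l(-1, 5)) - 96 = 89/22 - 96 = -2023/22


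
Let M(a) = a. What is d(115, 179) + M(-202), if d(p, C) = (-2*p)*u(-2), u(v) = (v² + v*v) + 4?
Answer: -2962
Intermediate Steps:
u(v) = 4 + 2*v² (u(v) = (v² + v²) + 4 = 2*v² + 4 = 4 + 2*v²)
d(p, C) = -24*p (d(p, C) = (-2*p)*(4 + 2*(-2)²) = (-2*p)*(4 + 2*4) = (-2*p)*(4 + 8) = -2*p*12 = -24*p)
d(115, 179) + M(-202) = -24*115 - 202 = -2760 - 202 = -2962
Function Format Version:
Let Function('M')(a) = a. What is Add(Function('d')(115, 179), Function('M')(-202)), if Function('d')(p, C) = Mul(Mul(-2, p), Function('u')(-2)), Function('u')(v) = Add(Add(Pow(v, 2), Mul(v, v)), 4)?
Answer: -2962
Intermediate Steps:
Function('u')(v) = Add(4, Mul(2, Pow(v, 2))) (Function('u')(v) = Add(Add(Pow(v, 2), Pow(v, 2)), 4) = Add(Mul(2, Pow(v, 2)), 4) = Add(4, Mul(2, Pow(v, 2))))
Function('d')(p, C) = Mul(-24, p) (Function('d')(p, C) = Mul(Mul(-2, p), Add(4, Mul(2, Pow(-2, 2)))) = Mul(Mul(-2, p), Add(4, Mul(2, 4))) = Mul(Mul(-2, p), Add(4, 8)) = Mul(Mul(-2, p), 12) = Mul(-24, p))
Add(Function('d')(115, 179), Function('M')(-202)) = Add(Mul(-24, 115), -202) = Add(-2760, -202) = -2962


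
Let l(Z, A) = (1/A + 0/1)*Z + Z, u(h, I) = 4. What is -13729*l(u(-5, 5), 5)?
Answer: -329496/5 ≈ -65899.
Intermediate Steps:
l(Z, A) = Z + Z/A (l(Z, A) = (1/A + 0*1)*Z + Z = (1/A + 0)*Z + Z = Z/A + Z = Z + Z/A)
-13729*l(u(-5, 5), 5) = -13729*(4 + 4/5) = -13729*24/5 = -329496/5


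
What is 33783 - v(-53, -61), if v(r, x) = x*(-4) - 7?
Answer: 33546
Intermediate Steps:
v(r, x) = -7 - 4*x (v(r, x) = -4*x - 7 = -7 - 4*x)
33783 - v(-53, -61) = 33783 - (-7 - 4*(-61)) = 33783 - (-7 + 244) = 33783 - 1*237 = 33783 - 237 = 33546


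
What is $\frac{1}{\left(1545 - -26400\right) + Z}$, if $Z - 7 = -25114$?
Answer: $\frac{1}{2838} \approx 0.00035236$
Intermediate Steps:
$Z = -25107$ ($Z = 7 - 25114 = -25107$)
$\frac{1}{\left(1545 - -26400\right) + Z} = \frac{1}{\left(1545 - -26400\right) - 25107} = \frac{1}{\left(1545 + 26400\right) - 25107} = \frac{1}{27945 - 25107} = \frac{1}{2838}$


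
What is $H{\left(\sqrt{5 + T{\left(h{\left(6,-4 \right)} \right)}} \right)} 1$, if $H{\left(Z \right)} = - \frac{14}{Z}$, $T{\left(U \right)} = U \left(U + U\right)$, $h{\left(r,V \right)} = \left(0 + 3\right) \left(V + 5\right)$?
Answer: $- \frac{14 \sqrt{23}}{23} \approx -2.9192$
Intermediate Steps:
$h{\left(r,V \right)} = 15 + 3 V$ ($h{\left(r,V \right)} = 3 \left(5 + V\right) = 15 + 3 V$)
$T{\left(U \right)} = 2 U^{2}$ ($T{\left(U \right)} = U 2 U = 2 U^{2}$)
$H{\left(\sqrt{5 + T{\left(h{\left(6,-4 \right)} \right)}} \right)} 1 = - \frac{14}{\sqrt{5 + 2 \left(15 + 3 \left(-4\right)\right)^{2}}} \cdot 1 = - \frac{14}{\sqrt{5 + 2 \left(15 - 12\right)^{2}}} \cdot 1 = - \frac{14}{\sqrt{5 + 2 \cdot 3^{2}}} \cdot 1 = - \frac{14}{\sqrt{5 + 2 \cdot 9}} \cdot 1 = - \frac{14}{\sqrt{5 + 18}} \cdot 1 = - \frac{14}{\sqrt{23}} \cdot 1 = - 14 \frac{\sqrt{23}}{23} \cdot 1 = - \frac{14 \sqrt{23}}{23} \cdot 1 = - \frac{14 \sqrt{23}}{23}$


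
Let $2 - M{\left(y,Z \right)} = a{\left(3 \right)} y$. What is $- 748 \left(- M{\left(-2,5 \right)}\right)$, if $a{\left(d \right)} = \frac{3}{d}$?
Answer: $2992$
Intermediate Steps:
$M{\left(y,Z \right)} = 2 - y$ ($M{\left(y,Z \right)} = 2 - \frac{3}{3} y = 2 - 3 \cdot \frac{1}{3} y = 2 - 1 y = 2 - y$)
$- 748 \left(- M{\left(-2,5 \right)}\right) = - 748 \left(- (2 - -2)\right) = - 748 \left(- (2 + 2)\right) = - 748 \left(\left(-1\right) 4\right) = \left(-748\right) \left(-4\right) = 2992$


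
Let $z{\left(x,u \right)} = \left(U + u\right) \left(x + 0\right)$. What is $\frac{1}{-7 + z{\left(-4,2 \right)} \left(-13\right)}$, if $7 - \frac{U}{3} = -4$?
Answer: $\frac{1}{1813} \approx 0.00055157$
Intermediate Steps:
$U = 33$ ($U = 21 - -12 = 21 + 12 = 33$)
$z{\left(x,u \right)} = x \left(33 + u\right)$ ($z{\left(x,u \right)} = \left(33 + u\right) \left(x + 0\right) = \left(33 + u\right) x = x \left(33 + u\right)$)
$\frac{1}{-7 + z{\left(-4,2 \right)} \left(-13\right)} = \frac{1}{-7 + - 4 \left(33 + 2\right) \left(-13\right)} = \frac{1}{-7 + \left(-4\right) 35 \left(-13\right)} = \frac{1}{-7 - -1820} = \frac{1}{-7 + 1820} = \frac{1}{1813}$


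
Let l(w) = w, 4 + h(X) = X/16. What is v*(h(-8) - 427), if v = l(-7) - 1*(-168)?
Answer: -138943/2 ≈ -69472.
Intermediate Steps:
h(X) = -4 + X/16
v = 161 (v = -7 - 1*(-168) = -7 + 168 = 161)
v*(h(-8) - 427) = 161*((-4 + (1/16)*(-8)) - 427) = 161*((-4 - 1/2) - 427) = 161*(-9/2 - 427) = 161*(-863/2) = -138943/2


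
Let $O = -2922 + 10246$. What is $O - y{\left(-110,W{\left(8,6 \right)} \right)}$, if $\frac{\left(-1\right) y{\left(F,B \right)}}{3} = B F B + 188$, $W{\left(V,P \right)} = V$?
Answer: $-13232$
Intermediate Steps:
$O = 7324$
$y{\left(F,B \right)} = -564 - 3 F B^{2}$ ($y{\left(F,B \right)} = - 3 \left(B F B + 188\right) = - 3 \left(F B^{2} + 188\right) = - 3 \left(188 + F B^{2}\right) = -564 - 3 F B^{2}$)
$O - y{\left(-110,W{\left(8,6 \right)} \right)} = 7324 - \left(-564 - - 330 \cdot 8^{2}\right) = 7324 - \left(-564 - \left(-330\right) 64\right) = 7324 - \left(-564 + 21120\right) = 7324 - 20556 = -13232$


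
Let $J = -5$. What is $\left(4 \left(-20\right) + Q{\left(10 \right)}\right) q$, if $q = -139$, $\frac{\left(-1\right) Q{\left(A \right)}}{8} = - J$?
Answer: $16680$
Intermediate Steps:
$Q{\left(A \right)} = -40$ ($Q{\left(A \right)} = - 8 \left(\left(-1\right) \left(-5\right)\right) = \left(-8\right) 5 = -40$)
$\left(4 \left(-20\right) + Q{\left(10 \right)}\right) q = \left(4 \left(-20\right) - 40\right) \left(-139\right) = \left(-80 - 40\right) \left(-139\right) = \left(-120\right) \left(-139\right) = 16680$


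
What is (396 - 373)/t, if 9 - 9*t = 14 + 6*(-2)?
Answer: 207/7 ≈ 29.571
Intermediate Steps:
t = 7/9 (t = 1 - (14 + 6*(-2))/9 = 1 - (14 - 12)/9 = 1 - ⅑*2 = 1 - 2/9 = 7/9 ≈ 0.77778)
(396 - 373)/t = (396 - 373)/(7/9) = 23*(9/7) = 207/7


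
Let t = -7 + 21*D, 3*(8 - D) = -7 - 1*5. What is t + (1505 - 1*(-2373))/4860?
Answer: 597289/2430 ≈ 245.80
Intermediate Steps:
D = 12 (D = 8 - (-7 - 1*5)/3 = 8 - (-7 - 5)/3 = 8 - 1/3*(-12) = 8 + 4 = 12)
t = 245 (t = -7 + 21*12 = -7 + 252 = 245)
t + (1505 - 1*(-2373))/4860 = 245 + (1505 - 1*(-2373))/4860 = 245 + (1505 + 2373)*(1/4860) = 245 + 3878*(1/4860) = 245 + 1939/2430 = 597289/2430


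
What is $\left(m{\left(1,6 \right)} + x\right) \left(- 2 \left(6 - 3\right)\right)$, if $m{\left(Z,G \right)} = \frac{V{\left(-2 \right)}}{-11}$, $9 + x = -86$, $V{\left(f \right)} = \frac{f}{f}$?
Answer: $\frac{6276}{11} \approx 570.54$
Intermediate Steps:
$V{\left(f \right)} = 1$
$x = -95$ ($x = -9 - 86 = -95$)
$m{\left(Z,G \right)} = - \frac{1}{11}$ ($m{\left(Z,G \right)} = 1 \frac{1}{-11} = 1 \left(- \frac{1}{11}\right) = - \frac{1}{11}$)
$\left(m{\left(1,6 \right)} + x\right) \left(- 2 \left(6 - 3\right)\right) = \left(- \frac{1}{11} - 95\right) \left(- 2 \left(6 - 3\right)\right) = - \frac{1046 \left(\left(-2\right) 3\right)}{11} = \left(- \frac{1046}{11}\right) \left(-6\right) = \frac{6276}{11}$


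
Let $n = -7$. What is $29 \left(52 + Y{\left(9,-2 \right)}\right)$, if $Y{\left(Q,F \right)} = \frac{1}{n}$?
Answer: $\frac{10527}{7} \approx 1503.9$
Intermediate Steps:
$Y{\left(Q,F \right)} = - \frac{1}{7}$ ($Y{\left(Q,F \right)} = \frac{1}{-7} = - \frac{1}{7}$)
$29 \left(52 + Y{\left(9,-2 \right)}\right) = 29 \left(52 - \frac{1}{7}\right) = 29 \cdot \frac{363}{7} = \frac{10527}{7}$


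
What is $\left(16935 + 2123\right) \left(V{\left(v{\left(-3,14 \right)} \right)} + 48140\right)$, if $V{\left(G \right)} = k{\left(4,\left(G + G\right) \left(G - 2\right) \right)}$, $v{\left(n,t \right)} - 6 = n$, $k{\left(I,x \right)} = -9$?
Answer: $917280598$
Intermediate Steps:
$v{\left(n,t \right)} = 6 + n$
$V{\left(G \right)} = -9$
$\left(16935 + 2123\right) \left(V{\left(v{\left(-3,14 \right)} \right)} + 48140\right) = \left(16935 + 2123\right) \left(-9 + 48140\right) = 19058 \cdot 48131 = 917280598$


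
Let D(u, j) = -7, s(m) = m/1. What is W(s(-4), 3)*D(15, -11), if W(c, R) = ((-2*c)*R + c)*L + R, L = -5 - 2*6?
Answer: 2359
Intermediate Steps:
L = -17 (L = -5 - 12 = -17)
s(m) = m (s(m) = m*1 = m)
W(c, R) = R - 17*c + 34*R*c (W(c, R) = ((-2*c)*R + c)*(-17) + R = (-2*R*c + c)*(-17) + R = (c - 2*R*c)*(-17) + R = (-17*c + 34*R*c) + R = R - 17*c + 34*R*c)
W(s(-4), 3)*D(15, -11) = (3 - 17*(-4) + 34*3*(-4))*(-7) = (3 + 68 - 408)*(-7) = -337*(-7) = 2359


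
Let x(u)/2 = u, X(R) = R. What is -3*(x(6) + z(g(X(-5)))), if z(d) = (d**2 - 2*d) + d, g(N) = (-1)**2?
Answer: -36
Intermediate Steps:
g(N) = 1
x(u) = 2*u
z(d) = d**2 - d
-3*(x(6) + z(g(X(-5)))) = -3*(2*6 + 1*(-1 + 1)) = -3*(12 + 1*0) = -3*(12 + 0) = -3*12 = -36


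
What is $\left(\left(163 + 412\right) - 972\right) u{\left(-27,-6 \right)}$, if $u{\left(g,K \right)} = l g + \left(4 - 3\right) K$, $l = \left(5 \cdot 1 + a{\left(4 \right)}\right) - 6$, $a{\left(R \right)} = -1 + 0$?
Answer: $-19056$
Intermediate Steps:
$a{\left(R \right)} = -1$
$l = -2$ ($l = \left(5 \cdot 1 - 1\right) - 6 = \left(5 - 1\right) - 6 = 4 - 6 = -2$)
$u{\left(g,K \right)} = K - 2 g$ ($u{\left(g,K \right)} = - 2 g + \left(4 - 3\right) K = - 2 g + 1 K = - 2 g + K = K - 2 g$)
$\left(\left(163 + 412\right) - 972\right) u{\left(-27,-6 \right)} = \left(\left(163 + 412\right) - 972\right) \left(-6 - -54\right) = \left(575 - 972\right) \left(-6 + 54\right) = \left(-397\right) 48 = -19056$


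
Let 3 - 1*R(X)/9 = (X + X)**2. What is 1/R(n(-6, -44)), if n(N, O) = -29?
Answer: -1/30249 ≈ -3.3059e-5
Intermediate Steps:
R(X) = 27 - 36*X**2 (R(X) = 27 - 9*(X + X)**2 = 27 - 9*4*X**2 = 27 - 36*X**2)
1/R(n(-6, -44)) = 1/(27 - 36*(-29)**2) = 1/(27 - 36*841) = 1/(27 - 30276) = 1/(-30249) = -1/30249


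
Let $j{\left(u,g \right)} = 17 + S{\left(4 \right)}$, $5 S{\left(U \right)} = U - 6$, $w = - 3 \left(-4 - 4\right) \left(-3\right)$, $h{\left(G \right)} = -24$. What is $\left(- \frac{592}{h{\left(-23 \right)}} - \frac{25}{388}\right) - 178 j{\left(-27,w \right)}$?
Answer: $- \frac{17053751}{5820} \approx -2930.2$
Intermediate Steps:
$w = -72$ ($w = \left(-3\right) \left(-8\right) \left(-3\right) = 24 \left(-3\right) = -72$)
$S{\left(U \right)} = - \frac{6}{5} + \frac{U}{5}$ ($S{\left(U \right)} = \frac{U - 6}{5} = \frac{-6 + U}{5} = - \frac{6}{5} + \frac{U}{5}$)
$j{\left(u,g \right)} = \frac{83}{5}$ ($j{\left(u,g \right)} = 17 + \left(- \frac{6}{5} + \frac{1}{5} \cdot 4\right) = 17 + \left(- \frac{6}{5} + \frac{4}{5}\right) = 17 - \frac{2}{5} = \frac{83}{5}$)
$\left(- \frac{592}{h{\left(-23 \right)}} - \frac{25}{388}\right) - 178 j{\left(-27,w \right)} = \left(- \frac{592}{-24} - \frac{25}{388}\right) - \frac{14774}{5} = \left(\left(-592\right) \left(- \frac{1}{24}\right) - \frac{25}{388}\right) - \frac{14774}{5} = \left(\frac{74}{3} - \frac{25}{388}\right) - \frac{14774}{5} = \frac{28637}{1164} - \frac{14774}{5} = - \frac{17053751}{5820}$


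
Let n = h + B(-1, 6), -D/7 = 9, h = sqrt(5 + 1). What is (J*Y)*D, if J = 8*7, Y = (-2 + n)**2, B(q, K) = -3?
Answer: -109368 + 35280*sqrt(6) ≈ -22950.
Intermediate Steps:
h = sqrt(6) ≈ 2.4495
D = -63 (D = -7*9 = -63)
n = -3 + sqrt(6) (n = sqrt(6) - 3 = -3 + sqrt(6) ≈ -0.55051)
Y = (-5 + sqrt(6))**2 (Y = (-2 + (-3 + sqrt(6)))**2 = (-5 + sqrt(6))**2 ≈ 6.5051)
J = 56
(J*Y)*D = (56*(5 - sqrt(6))**2)*(-63) = -3528*(5 - sqrt(6))**2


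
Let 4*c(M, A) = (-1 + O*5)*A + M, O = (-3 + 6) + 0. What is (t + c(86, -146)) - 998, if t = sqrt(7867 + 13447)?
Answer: -2975/2 + sqrt(21314) ≈ -1341.5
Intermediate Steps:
O = 3 (O = 3 + 0 = 3)
t = sqrt(21314) ≈ 145.99
c(M, A) = M/4 + 7*A/2 (c(M, A) = ((-1 + 3*5)*A + M)/4 = ((-1 + 15)*A + M)/4 = (14*A + M)/4 = (M + 14*A)/4 = M/4 + 7*A/2)
(t + c(86, -146)) - 998 = (sqrt(21314) + ((1/4)*86 + (7/2)*(-146))) - 998 = (sqrt(21314) + (43/2 - 511)) - 998 = (sqrt(21314) - 979/2) - 998 = (-979/2 + sqrt(21314)) - 998 = -2975/2 + sqrt(21314)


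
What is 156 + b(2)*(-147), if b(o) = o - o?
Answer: 156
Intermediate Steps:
b(o) = 0
156 + b(2)*(-147) = 156 + 0*(-147) = 156 + 0 = 156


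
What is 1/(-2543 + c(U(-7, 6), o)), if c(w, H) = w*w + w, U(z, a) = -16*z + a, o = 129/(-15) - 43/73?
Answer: 1/11499 ≈ 8.6964e-5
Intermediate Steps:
o = -3354/365 (o = 129*(-1/15) - 43*1/73 = -43/5 - 43/73 = -3354/365 ≈ -9.1890)
U(z, a) = a - 16*z
c(w, H) = w + w² (c(w, H) = w² + w = w + w²)
1/(-2543 + c(U(-7, 6), o)) = 1/(-2543 + (6 - 16*(-7))*(1 + (6 - 16*(-7)))) = 1/(-2543 + (6 + 112)*(1 + (6 + 112))) = 1/(-2543 + 118*(1 + 118)) = 1/(-2543 + 118*119) = 1/(-2543 + 14042) = 1/11499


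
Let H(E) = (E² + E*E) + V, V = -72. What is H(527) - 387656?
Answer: 167730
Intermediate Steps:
H(E) = -72 + 2*E² (H(E) = (E² + E*E) - 72 = (E² + E²) - 72 = 2*E² - 72 = -72 + 2*E²)
H(527) - 387656 = (-72 + 2*527²) - 387656 = (-72 + 2*277729) - 387656 = (-72 + 555458) - 387656 = 555386 - 387656 = 167730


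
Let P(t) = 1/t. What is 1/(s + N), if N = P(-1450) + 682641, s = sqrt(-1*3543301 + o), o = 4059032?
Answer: 1435252701050/979761253783216101 - 2102500*sqrt(515731)/979761253783216101 ≈ 1.4634e-6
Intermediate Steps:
s = sqrt(515731) (s = sqrt(-1*3543301 + 4059032) = sqrt(-3543301 + 4059032) = sqrt(515731) ≈ 718.14)
N = 989829449/1450 (N = 1/(-1450) + 682641 = -1/1450 + 682641 = 989829449/1450 ≈ 6.8264e+5)
1/(s + N) = 1/(sqrt(515731) + 989829449/1450) = 1/(989829449/1450 + sqrt(515731))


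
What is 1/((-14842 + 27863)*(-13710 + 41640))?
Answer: 1/363676530 ≈ 2.7497e-9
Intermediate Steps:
1/((-14842 + 27863)*(-13710 + 41640)) = 1/(13021*27930) = 1/363676530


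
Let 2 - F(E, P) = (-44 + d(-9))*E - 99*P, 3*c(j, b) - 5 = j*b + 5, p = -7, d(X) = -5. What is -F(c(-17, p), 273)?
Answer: -29136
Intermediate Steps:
c(j, b) = 10/3 + b*j/3 (c(j, b) = 5/3 + (j*b + 5)/3 = 5/3 + (b*j + 5)/3 = 5/3 + (5 + b*j)/3 = 5/3 + (5/3 + b*j/3) = 10/3 + b*j/3)
F(E, P) = 2 + 49*E + 99*P (F(E, P) = 2 - ((-44 - 5)*E - 99*P) = 2 - (-49*E - 99*P) = 2 - (-99*P - 49*E) = 2 + (49*E + 99*P) = 2 + 49*E + 99*P)
-F(c(-17, p), 273) = -(2 + 49*(10/3 + (1/3)*(-7)*(-17)) + 99*273) = -(2 + 49*(10/3 + 119/3) + 27027) = -(2 + 49*43 + 27027) = -(2 + 2107 + 27027) = -1*29136 = -29136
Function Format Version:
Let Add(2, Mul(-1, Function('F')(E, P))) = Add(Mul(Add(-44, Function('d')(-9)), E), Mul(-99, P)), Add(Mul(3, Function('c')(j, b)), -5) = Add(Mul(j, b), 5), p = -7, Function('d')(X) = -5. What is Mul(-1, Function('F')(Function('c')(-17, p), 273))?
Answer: -29136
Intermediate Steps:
Function('c')(j, b) = Add(Rational(10, 3), Mul(Rational(1, 3), b, j)) (Function('c')(j, b) = Add(Rational(5, 3), Mul(Rational(1, 3), Add(Mul(j, b), 5))) = Add(Rational(5, 3), Mul(Rational(1, 3), Add(Mul(b, j), 5))) = Add(Rational(5, 3), Mul(Rational(1, 3), Add(5, Mul(b, j)))) = Add(Rational(5, 3), Add(Rational(5, 3), Mul(Rational(1, 3), b, j))) = Add(Rational(10, 3), Mul(Rational(1, 3), b, j)))
Function('F')(E, P) = Add(2, Mul(49, E), Mul(99, P)) (Function('F')(E, P) = Add(2, Mul(-1, Add(Mul(Add(-44, -5), E), Mul(-99, P)))) = Add(2, Mul(-1, Add(Mul(-49, E), Mul(-99, P)))) = Add(2, Mul(-1, Add(Mul(-99, P), Mul(-49, E)))) = Add(2, Add(Mul(49, E), Mul(99, P))) = Add(2, Mul(49, E), Mul(99, P)))
Mul(-1, Function('F')(Function('c')(-17, p), 273)) = Mul(-1, Add(2, Mul(49, Add(Rational(10, 3), Mul(Rational(1, 3), -7, -17))), Mul(99, 273))) = Mul(-1, Add(2, Mul(49, Add(Rational(10, 3), Rational(119, 3))), 27027)) = Mul(-1, Add(2, Mul(49, 43), 27027)) = Mul(-1, Add(2, 2107, 27027)) = Mul(-1, 29136) = -29136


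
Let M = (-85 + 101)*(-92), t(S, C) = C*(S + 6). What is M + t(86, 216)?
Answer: 18400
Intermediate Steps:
t(S, C) = C*(6 + S)
M = -1472 (M = 16*(-92) = -1472)
M + t(86, 216) = -1472 + 216*(6 + 86) = -1472 + 216*92 = -1472 + 19872 = 18400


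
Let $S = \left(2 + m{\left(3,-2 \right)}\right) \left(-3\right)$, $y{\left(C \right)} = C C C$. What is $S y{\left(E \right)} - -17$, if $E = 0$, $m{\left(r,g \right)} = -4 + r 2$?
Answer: $17$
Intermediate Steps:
$m{\left(r,g \right)} = -4 + 2 r$
$y{\left(C \right)} = C^{3}$ ($y{\left(C \right)} = C^{2} C = C^{3}$)
$S = -12$ ($S = \left(2 + \left(-4 + 2 \cdot 3\right)\right) \left(-3\right) = \left(2 + \left(-4 + 6\right)\right) \left(-3\right) = \left(2 + 2\right) \left(-3\right) = 4 \left(-3\right) = -12$)
$S y{\left(E \right)} - -17 = - 12 \cdot 0^{3} - -17 = \left(-12\right) 0 + \left(-5 + 22\right) = 0 + 17 = 17$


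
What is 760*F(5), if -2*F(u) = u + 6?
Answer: -4180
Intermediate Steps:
F(u) = -3 - u/2 (F(u) = -(u + 6)/2 = -(6 + u)/2 = -3 - u/2)
760*F(5) = 760*(-3 - 1/2*5) = 760*(-3 - 5/2) = 760*(-11/2) = -4180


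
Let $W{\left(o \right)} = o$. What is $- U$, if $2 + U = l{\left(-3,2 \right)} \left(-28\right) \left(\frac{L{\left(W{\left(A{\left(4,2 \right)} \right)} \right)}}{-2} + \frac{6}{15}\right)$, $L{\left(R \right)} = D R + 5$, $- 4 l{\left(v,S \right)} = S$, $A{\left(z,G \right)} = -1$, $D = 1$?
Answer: $\frac{122}{5} \approx 24.4$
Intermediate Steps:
$l{\left(v,S \right)} = - \frac{S}{4}$
$L{\left(R \right)} = 5 + R$ ($L{\left(R \right)} = 1 R + 5 = R + 5 = 5 + R$)
$U = - \frac{122}{5}$ ($U = -2 + \left(- \frac{1}{4}\right) 2 \left(-28\right) \left(\frac{5 - 1}{-2} + \frac{6}{15}\right) = -2 + \left(- \frac{1}{2}\right) \left(-28\right) \left(4 \left(- \frac{1}{2}\right) + 6 \cdot \frac{1}{15}\right) = -2 + 14 \left(-2 + \frac{2}{5}\right) = -2 + 14 \left(- \frac{8}{5}\right) = -2 - \frac{112}{5} = - \frac{122}{5} \approx -24.4$)
$- U = \left(-1\right) \left(- \frac{122}{5}\right) = \frac{122}{5}$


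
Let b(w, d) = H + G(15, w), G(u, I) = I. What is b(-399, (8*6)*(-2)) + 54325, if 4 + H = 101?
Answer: 54023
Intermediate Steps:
H = 97 (H = -4 + 101 = 97)
b(w, d) = 97 + w
b(-399, (8*6)*(-2)) + 54325 = (97 - 399) + 54325 = -302 + 54325 = 54023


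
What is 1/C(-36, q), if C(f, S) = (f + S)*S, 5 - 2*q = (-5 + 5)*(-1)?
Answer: -4/335 ≈ -0.011940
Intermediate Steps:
q = 5/2 (q = 5/2 - (-5 + 5)*(-1)/2 = 5/2 - 0*(-1) = 5/2 - ½*0 = 5/2 + 0 = 5/2 ≈ 2.5000)
C(f, S) = S*(S + f) (C(f, S) = (S + f)*S = S*(S + f))
1/C(-36, q) = 1/(5*(5/2 - 36)/2) = 1/((5/2)*(-67/2)) = 1/(-335/4) = -4/335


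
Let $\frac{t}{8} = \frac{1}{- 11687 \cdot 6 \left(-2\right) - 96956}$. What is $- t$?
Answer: $- \frac{1}{5411} \approx -0.00018481$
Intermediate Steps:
$t = \frac{1}{5411}$ ($t = \frac{8}{- 11687 \cdot 6 \left(-2\right) - 96956} = \frac{8}{\left(-11687\right) \left(-12\right) - 96956} = \frac{8}{140244 - 96956} = \frac{8}{43288} = 8 \cdot \frac{1}{43288} = \frac{1}{5411} \approx 0.00018481$)
$- t = \left(-1\right) \frac{1}{5411} = - \frac{1}{5411}$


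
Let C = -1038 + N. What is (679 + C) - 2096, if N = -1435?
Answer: -3890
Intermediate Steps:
C = -2473 (C = -1038 - 1435 = -2473)
(679 + C) - 2096 = (679 - 2473) - 2096 = -1794 - 2096 = -3890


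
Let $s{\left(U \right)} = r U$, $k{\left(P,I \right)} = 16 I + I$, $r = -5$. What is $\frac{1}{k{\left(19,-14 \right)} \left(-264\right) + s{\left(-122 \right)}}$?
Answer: $\frac{1}{63442} \approx 1.5762 \cdot 10^{-5}$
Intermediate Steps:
$k{\left(P,I \right)} = 17 I$
$s{\left(U \right)} = - 5 U$
$\frac{1}{k{\left(19,-14 \right)} \left(-264\right) + s{\left(-122 \right)}} = \frac{1}{17 \left(-14\right) \left(-264\right) - -610} = \frac{1}{\left(-238\right) \left(-264\right) + 610} = \frac{1}{62832 + 610} = \frac{1}{63442}$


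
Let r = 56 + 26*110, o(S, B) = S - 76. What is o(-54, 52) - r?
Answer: -3046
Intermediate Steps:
o(S, B) = -76 + S
r = 2916 (r = 56 + 2860 = 2916)
o(-54, 52) - r = (-76 - 54) - 1*2916 = -130 - 2916 = -3046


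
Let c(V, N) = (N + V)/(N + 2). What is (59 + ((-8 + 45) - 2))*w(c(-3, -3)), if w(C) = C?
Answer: 564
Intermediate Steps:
c(V, N) = (N + V)/(2 + N)
(59 + ((-8 + 45) - 2))*w(c(-3, -3)) = (59 + ((-8 + 45) - 2))*((-3 - 3)/(2 - 3)) = (59 + (37 - 2))*(-6/(-1)) = (59 + 35)*(-1*(-6)) = 94*6 = 564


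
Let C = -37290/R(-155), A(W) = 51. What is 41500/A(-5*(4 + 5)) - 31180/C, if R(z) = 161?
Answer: 60118466/63393 ≈ 948.35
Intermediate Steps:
C = -37290/161 ≈ -231.61
41500/A(-5*(4 + 5)) - 31180/C = 41500/51 - 31180/(-37290/161) = 41500*(1/51) - 31180*(-161/37290) = 41500/51 + 501998/3729 = 60118466/63393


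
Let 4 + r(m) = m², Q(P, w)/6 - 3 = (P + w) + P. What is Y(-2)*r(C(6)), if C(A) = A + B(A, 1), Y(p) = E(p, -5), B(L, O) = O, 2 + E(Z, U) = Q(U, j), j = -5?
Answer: -3330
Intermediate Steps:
Q(P, w) = 18 + 6*w + 12*P (Q(P, w) = 18 + 6*((P + w) + P) = 18 + 6*(w + 2*P) = 18 + (6*w + 12*P) = 18 + 6*w + 12*P)
E(Z, U) = -14 + 12*U (E(Z, U) = -2 + (18 + 6*(-5) + 12*U) = -2 + (18 - 30 + 12*U) = -2 + (-12 + 12*U) = -14 + 12*U)
Y(p) = -74 (Y(p) = -14 + 12*(-5) = -14 - 60 = -74)
C(A) = 1 + A (C(A) = A + 1 = 1 + A)
r(m) = -4 + m²
Y(-2)*r(C(6)) = -74*(-4 + (1 + 6)²) = -74*(-4 + 7²) = -74*(-4 + 49) = -74*45 = -3330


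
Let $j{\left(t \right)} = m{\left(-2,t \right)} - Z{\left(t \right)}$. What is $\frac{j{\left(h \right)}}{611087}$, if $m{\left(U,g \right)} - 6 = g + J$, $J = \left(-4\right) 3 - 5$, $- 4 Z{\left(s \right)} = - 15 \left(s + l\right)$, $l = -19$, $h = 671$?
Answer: $- \frac{1785}{611087} \approx -0.002921$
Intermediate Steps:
$Z{\left(s \right)} = - \frac{285}{4} + \frac{15 s}{4}$ ($Z{\left(s \right)} = - \frac{\left(-15\right) \left(s - 19\right)}{4} = - \frac{\left(-15\right) \left(-19 + s\right)}{4} = - \frac{285 - 15 s}{4} = - \frac{285}{4} + \frac{15 s}{4}$)
$J = -17$ ($J = -12 - 5 = -17$)
$m{\left(U,g \right)} = -11 + g$ ($m{\left(U,g \right)} = 6 + \left(g - 17\right) = 6 + \left(-17 + g\right) = -11 + g$)
$j{\left(t \right)} = \frac{241}{4} - \frac{11 t}{4}$ ($j{\left(t \right)} = \left(-11 + t\right) - \left(- \frac{285}{4} + \frac{15 t}{4}\right) = \frac{241}{4} - \frac{11 t}{4}$)
$\frac{j{\left(h \right)}}{611087} = \frac{\frac{241}{4} - \frac{7381}{4}}{611087} = \left(\frac{241}{4} - \frac{7381}{4}\right) \frac{1}{611087} = \left(-1785\right) \frac{1}{611087} = - \frac{1785}{611087}$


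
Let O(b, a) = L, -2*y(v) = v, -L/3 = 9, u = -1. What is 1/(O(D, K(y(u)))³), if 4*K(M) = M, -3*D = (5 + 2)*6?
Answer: -1/19683 ≈ -5.0805e-5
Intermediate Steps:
L = -27 (L = -3*9 = -27)
y(v) = -v/2
D = -14 (D = -(5 + 2)*6/3 = -7*6/3 = -⅓*42 = -14)
K(M) = M/4
O(b, a) = -27
1/(O(D, K(y(u)))³) = 1/((-27)³) = 1/(-19683) = -1/19683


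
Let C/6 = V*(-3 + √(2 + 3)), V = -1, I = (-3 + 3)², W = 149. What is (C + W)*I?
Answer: 0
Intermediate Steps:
I = 0 (I = 0² = 0)
C = 18 - 6*√5 (C = 6*(-(-3 + √(2 + 3))) = 6*(-(-3 + √5)) = 6*(3 - √5) = 18 - 6*√5 ≈ 4.5836)
(C + W)*I = ((18 - 6*√5) + 149)*0 = (167 - 6*√5)*0 = 0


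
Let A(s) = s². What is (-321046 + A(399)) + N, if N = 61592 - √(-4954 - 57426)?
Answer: -100253 - 2*I*√15595 ≈ -1.0025e+5 - 249.76*I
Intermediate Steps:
N = 61592 - 2*I*√15595 (N = 61592 - √(-62380) = 61592 - 2*I*√15595 ≈ 61592.0 - 249.76*I)
(-321046 + A(399)) + N = (-321046 + 399²) + (61592 - 2*I*√15595) = (-321046 + 159201) + (61592 - 2*I*√15595) = -161845 + (61592 - 2*I*√15595) = -100253 - 2*I*√15595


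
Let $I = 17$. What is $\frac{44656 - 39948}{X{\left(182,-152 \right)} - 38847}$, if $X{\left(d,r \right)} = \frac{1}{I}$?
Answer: $- \frac{40018}{330199} \approx -0.12119$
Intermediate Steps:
$X{\left(d,r \right)} = \frac{1}{17}$
$\frac{44656 - 39948}{X{\left(182,-152 \right)} - 38847} = \frac{44656 - 39948}{\frac{1}{17} - 38847} = \frac{4708}{- \frac{660398}{17}} = 4708 \left(- \frac{17}{660398}\right) = - \frac{40018}{330199}$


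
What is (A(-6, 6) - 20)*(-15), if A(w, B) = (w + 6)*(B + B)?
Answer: 300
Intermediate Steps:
A(w, B) = 2*B*(6 + w) (A(w, B) = (6 + w)*(2*B) = 2*B*(6 + w))
(A(-6, 6) - 20)*(-15) = (2*6*(6 - 6) - 20)*(-15) = (2*6*0 - 20)*(-15) = (0 - 20)*(-15) = -20*(-15) = 300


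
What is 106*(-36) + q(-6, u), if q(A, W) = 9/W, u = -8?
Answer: -30537/8 ≈ -3817.1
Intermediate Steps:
106*(-36) + q(-6, u) = 106*(-36) + 9/(-8) = -3816 + 9*(-⅛) = -3816 - 9/8 = -30537/8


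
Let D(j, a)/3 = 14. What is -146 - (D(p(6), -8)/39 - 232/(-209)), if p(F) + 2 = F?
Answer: -402624/2717 ≈ -148.19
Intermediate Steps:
p(F) = -2 + F
D(j, a) = 42 (D(j, a) = 3*14 = 42)
-146 - (D(p(6), -8)/39 - 232/(-209)) = -146 - (42/39 - 232/(-209)) = -146 - (42*(1/39) - 232*(-1/209)) = -146 - (14/13 + 232/209) = -146 - 1*5942/2717 = -146 - 5942/2717 = -402624/2717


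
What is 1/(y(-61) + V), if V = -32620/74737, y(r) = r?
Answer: -74737/4591577 ≈ -0.016277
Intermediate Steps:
V = -32620/74737 (V = -32620*1/74737 = -32620/74737 ≈ -0.43646)
1/(y(-61) + V) = 1/(-61 - 32620/74737) = 1/(-4591577/74737) = -74737/4591577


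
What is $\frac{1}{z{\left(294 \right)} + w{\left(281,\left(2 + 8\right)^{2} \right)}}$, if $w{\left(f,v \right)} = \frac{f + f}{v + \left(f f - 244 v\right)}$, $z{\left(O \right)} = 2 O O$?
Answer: $\frac{54661}{9449356954} \approx 5.7846 \cdot 10^{-6}$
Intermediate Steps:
$z{\left(O \right)} = 2 O^{2}$
$w{\left(f,v \right)} = \frac{2 f}{f^{2} - 243 v}$ ($w{\left(f,v \right)} = \frac{2 f}{v + \left(f^{2} - 244 v\right)} = \frac{2 f}{f^{2} - 243 v}$)
$\frac{1}{z{\left(294 \right)} + w{\left(281,\left(2 + 8\right)^{2} \right)}} = \frac{1}{2 \cdot 294^{2} + 2 \cdot 281 \frac{1}{281^{2} - 243 \left(2 + 8\right)^{2}}} = \frac{1}{2 \cdot 86436 + 2 \cdot 281 \frac{1}{78961 - 243 \cdot 10^{2}}} = \frac{1}{172872 + 2 \cdot 281 \frac{1}{78961 - 24300}} = \frac{1}{172872 + 2 \cdot 281 \cdot \frac{1}{54661}} = \frac{1}{172872 + \frac{562}{54661}} = \frac{1}{\frac{9449356954}{54661}} = \frac{54661}{9449356954}$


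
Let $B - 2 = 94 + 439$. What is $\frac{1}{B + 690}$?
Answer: $\frac{1}{1225} \approx 0.00081633$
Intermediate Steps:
$B = 535$ ($B = 2 + \left(94 + 439\right) = 2 + 533 = 535$)
$\frac{1}{B + 690} = \frac{1}{535 + 690} = \frac{1}{1225}$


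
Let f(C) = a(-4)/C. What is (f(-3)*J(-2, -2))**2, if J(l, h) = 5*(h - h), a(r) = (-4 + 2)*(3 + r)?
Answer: 0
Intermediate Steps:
a(r) = -6 - 2*r (a(r) = -2*(3 + r) = -6 - 2*r)
f(C) = 2/C (f(C) = (-6 - 2*(-4))/C = (-6 + 8)/C = 2/C)
J(l, h) = 0 (J(l, h) = 5*0 = 0)
(f(-3)*J(-2, -2))**2 = ((2/(-3))*0)**2 = ((2*(-1/3))*0)**2 = (-2/3*0)**2 = 0**2 = 0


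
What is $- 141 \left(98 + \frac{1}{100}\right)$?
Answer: $- \frac{1381941}{100} \approx -13819.0$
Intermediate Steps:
$- 141 \left(98 + \frac{1}{100}\right) = \left(-141\right) \frac{9801}{100} = - \frac{1381941}{100}$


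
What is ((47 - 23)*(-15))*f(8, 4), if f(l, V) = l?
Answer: -2880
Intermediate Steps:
((47 - 23)*(-15))*f(8, 4) = ((47 - 23)*(-15))*8 = (24*(-15))*8 = -360*8 = -2880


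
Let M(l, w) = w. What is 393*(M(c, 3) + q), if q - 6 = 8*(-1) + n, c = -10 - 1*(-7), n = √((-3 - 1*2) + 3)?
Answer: 393 + 393*I*√2 ≈ 393.0 + 555.79*I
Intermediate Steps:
n = I*√2 (n = √((-3 - 2) + 3) = √(-5 + 3) = √(-2) = I*√2 ≈ 1.4142*I)
c = -3 (c = -10 + 7 = -3)
q = -2 + I*√2 (q = 6 + (8*(-1) + I*√2) = 6 + (-8 + I*√2) = -2 + I*√2 ≈ -2.0 + 1.4142*I)
393*(M(c, 3) + q) = 393*(3 + (-2 + I*√2)) = 393*(1 + I*√2) = 393 + 393*I*√2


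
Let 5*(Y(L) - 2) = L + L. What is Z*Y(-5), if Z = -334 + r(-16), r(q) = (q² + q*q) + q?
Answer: 0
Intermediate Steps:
Y(L) = 2 + 2*L/5 (Y(L) = 2 + (L + L)/5 = 2 + (2*L)/5 = 2 + 2*L/5)
r(q) = q + 2*q² (r(q) = (q² + q²) + q = 2*q² + q = q + 2*q²)
Z = 162 (Z = -334 - 16*(1 + 2*(-16)) = -334 - 16*(1 - 32) = -334 - 16*(-31) = -334 + 496 = 162)
Z*Y(-5) = 162*(2 + (⅖)*(-5)) = 162*(2 - 2) = 162*0 = 0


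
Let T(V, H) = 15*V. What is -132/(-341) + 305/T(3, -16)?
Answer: 1999/279 ≈ 7.1649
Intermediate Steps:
-132/(-341) + 305/T(3, -16) = -132/(-341) + 305/((15*3)) = -132*(-1/341) + 305/45 = 12/31 + 305*(1/45) = 12/31 + 61/9 = 1999/279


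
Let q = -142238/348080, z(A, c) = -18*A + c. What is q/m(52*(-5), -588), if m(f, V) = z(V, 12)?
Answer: -71119/1844127840 ≈ -3.8565e-5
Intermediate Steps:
z(A, c) = c - 18*A
m(f, V) = 12 - 18*V
q = -71119/174040 (q = -142238*1/348080 = -71119/174040 ≈ -0.40864)
q/m(52*(-5), -588) = -71119/(174040*(12 - 18*(-588))) = -71119/(174040*(12 + 10584)) = -71119/174040/10596 = -71119/174040*1/10596 = -71119/1844127840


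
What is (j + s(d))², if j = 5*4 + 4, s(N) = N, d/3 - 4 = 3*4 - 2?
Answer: 4356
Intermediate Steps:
d = 42 (d = 12 + 3*(3*4 - 2) = 12 + 3*(12 - 2) = 12 + 3*10 = 12 + 30 = 42)
j = 24 (j = 20 + 4 = 24)
(j + s(d))² = (24 + 42)² = 66² = 4356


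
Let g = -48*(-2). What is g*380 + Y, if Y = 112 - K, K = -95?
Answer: 36687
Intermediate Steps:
g = 96
Y = 207 (Y = 112 - 1*(-95) = 112 + 95 = 207)
g*380 + Y = 96*380 + 207 = 36480 + 207 = 36687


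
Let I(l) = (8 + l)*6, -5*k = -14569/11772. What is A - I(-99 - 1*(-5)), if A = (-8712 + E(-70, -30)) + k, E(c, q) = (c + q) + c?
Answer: -492408191/58860 ≈ -8365.8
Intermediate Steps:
k = 14569/58860 (k = -(-14569)/(5*11772) = -1/5*(-14569/11772) = 14569/58860 ≈ 0.24752)
E(c, q) = q + 2*c
I(l) = 48 + 6*l
A = -522779951/58860 (A = (-8712 + (-30 + 2*(-70))) + 14569/58860 = (-8712 + (-30 - 140)) + 14569/58860 = (-8712 - 170) + 14569/58860 = -8882 + 14569/58860 = -522779951/58860 ≈ -8881.8)
A - I(-99 - 1*(-5)) = -522779951/58860 - (48 + 6*(-99 - 1*(-5))) = -522779951/58860 - (48 + 6*(-99 + 5)) = -522779951/58860 - (48 + 6*(-94)) = -522779951/58860 - (48 - 564) = -522779951/58860 - 1*(-516) = -522779951/58860 + 516 = -492408191/58860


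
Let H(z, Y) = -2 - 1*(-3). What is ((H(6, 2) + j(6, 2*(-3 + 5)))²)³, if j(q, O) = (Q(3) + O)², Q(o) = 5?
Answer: 304006671424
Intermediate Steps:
H(z, Y) = 1 (H(z, Y) = -2 + 3 = 1)
j(q, O) = (5 + O)²
((H(6, 2) + j(6, 2*(-3 + 5)))²)³ = ((1 + (5 + 2*(-3 + 5))²)²)³ = ((1 + (5 + 2*2)²)²)³ = ((1 + (5 + 4)²)²)³ = ((1 + 9²)²)³ = ((1 + 81)²)³ = (82²)³ = 6724³ = 304006671424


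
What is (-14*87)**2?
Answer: 1483524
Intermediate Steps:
(-14*87)**2 = (-1218)**2 = 1483524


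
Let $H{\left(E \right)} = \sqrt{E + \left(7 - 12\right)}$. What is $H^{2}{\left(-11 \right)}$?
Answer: $-16$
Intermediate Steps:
$H{\left(E \right)} = \sqrt{-5 + E}$ ($H{\left(E \right)} = \sqrt{E + \left(7 - 12\right)} = \sqrt{E - 5} = \sqrt{-5 + E}$)
$H^{2}{\left(-11 \right)} = \left(\sqrt{-5 - 11}\right)^{2} = \left(\sqrt{-16}\right)^{2} = \left(4 i\right)^{2} = -16$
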